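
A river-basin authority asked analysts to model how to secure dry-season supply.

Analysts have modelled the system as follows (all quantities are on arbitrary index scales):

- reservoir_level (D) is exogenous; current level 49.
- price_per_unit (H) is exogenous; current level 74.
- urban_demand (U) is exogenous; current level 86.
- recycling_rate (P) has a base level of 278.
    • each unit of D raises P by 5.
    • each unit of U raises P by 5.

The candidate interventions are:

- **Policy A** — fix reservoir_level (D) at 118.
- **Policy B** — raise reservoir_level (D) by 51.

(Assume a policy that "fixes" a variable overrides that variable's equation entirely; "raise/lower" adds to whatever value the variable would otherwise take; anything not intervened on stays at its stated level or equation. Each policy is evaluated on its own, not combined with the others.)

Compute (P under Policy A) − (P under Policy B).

Policy A (D := 118):
  D = 118
  U = 86
  P = 278 + 5·118 + 5·86 = 1298
Policy B (D + 51):
  D = 49 + 51 = 100
  U = 86
  P = 278 + 5·100 + 5·86 = 1208
P: 1298 − 1208 = 90

90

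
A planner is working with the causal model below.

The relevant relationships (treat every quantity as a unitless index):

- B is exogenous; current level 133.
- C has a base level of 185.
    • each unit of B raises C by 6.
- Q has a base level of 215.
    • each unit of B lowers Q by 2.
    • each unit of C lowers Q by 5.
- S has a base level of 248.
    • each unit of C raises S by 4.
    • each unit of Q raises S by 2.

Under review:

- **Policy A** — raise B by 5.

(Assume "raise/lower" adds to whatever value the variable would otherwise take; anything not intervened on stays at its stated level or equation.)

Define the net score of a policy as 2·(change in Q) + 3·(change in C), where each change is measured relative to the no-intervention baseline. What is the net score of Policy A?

Baseline:
  B = 133
  C = 185 + 6·133 = 983
  Q = 215 − 2·133 − 5·983 = -4966
Policy A (B + 5):
  B = 133 + 5 = 138
  C = 185 + 6·138 = 1013
  Q = 215 − 2·138 − 5·1013 = -5126
ΔQ = -5126 − (-4966) = -160; ΔC = 1013 − 983 = 30
Score = 2·(-160) + 3·30 = -230

-230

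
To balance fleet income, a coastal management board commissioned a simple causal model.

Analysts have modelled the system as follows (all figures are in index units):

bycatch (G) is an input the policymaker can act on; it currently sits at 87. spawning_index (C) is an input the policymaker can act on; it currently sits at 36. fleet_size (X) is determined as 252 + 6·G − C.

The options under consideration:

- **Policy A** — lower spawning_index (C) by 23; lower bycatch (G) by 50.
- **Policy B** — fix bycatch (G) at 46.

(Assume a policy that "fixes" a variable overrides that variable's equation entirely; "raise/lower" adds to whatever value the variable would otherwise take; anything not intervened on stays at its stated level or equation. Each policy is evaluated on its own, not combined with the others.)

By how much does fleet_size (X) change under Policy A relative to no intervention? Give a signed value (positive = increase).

-277

Baseline:
  G = 87
  C = 36
  X = 252 + 6·87 − 36 = 738
Policy A (C − 23, G − 50):
  G = 87 − 50 = 37
  C = 36 − 23 = 13
  X = 252 + 6·37 − 13 = 461
Change in X: 461 − 738 = -277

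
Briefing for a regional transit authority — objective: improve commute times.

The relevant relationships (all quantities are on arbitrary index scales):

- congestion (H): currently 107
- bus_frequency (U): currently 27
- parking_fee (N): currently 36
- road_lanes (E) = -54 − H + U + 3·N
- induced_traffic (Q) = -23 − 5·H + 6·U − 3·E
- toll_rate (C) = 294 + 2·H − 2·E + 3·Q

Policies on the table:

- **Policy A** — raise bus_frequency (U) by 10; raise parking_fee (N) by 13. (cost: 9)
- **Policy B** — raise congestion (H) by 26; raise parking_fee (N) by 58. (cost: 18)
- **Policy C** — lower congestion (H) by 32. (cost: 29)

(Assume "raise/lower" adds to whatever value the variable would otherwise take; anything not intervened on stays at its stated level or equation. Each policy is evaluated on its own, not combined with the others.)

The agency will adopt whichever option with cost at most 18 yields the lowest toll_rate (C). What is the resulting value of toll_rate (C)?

Policy A (U + 10, N + 13):
  H = 107
  U = 27 + 10 = 37
  N = 36 + 13 = 49
  E = -54 − 107 + 37 + 3·49 = 23
  Q = -23 − 5·107 + 6·37 − 3·23 = -405
  C = 294 + 2·107 − 2·23 + 3·(-405) = -753
Policy B (H + 26, N + 58):
  H = 107 + 26 = 133
  U = 27
  N = 36 + 58 = 94
  E = -54 − 133 + 27 + 3·94 = 122
  Q = -23 − 5·133 + 6·27 − 3·122 = -892
  C = 294 + 2·133 − 2·122 + 3·(-892) = -2360
Comparing — Policy A: C=-753, Policy B: C=-2360. Lowest is -2360 (Policy B).

-2360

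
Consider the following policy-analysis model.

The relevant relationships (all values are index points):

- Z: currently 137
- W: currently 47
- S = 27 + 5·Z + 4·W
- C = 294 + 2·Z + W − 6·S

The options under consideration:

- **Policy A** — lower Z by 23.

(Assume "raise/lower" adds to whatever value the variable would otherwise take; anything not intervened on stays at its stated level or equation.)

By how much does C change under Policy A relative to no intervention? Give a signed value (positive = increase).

644

Baseline:
  Z = 137
  W = 47
  S = 27 + 5·137 + 4·47 = 900
  C = 294 + 2·137 + 47 − 6·900 = -4785
Policy A (Z − 23):
  Z = 137 − 23 = 114
  W = 47
  S = 27 + 5·114 + 4·47 = 785
  C = 294 + 2·114 + 47 − 6·785 = -4141
Change in C: -4141 − (-4785) = 644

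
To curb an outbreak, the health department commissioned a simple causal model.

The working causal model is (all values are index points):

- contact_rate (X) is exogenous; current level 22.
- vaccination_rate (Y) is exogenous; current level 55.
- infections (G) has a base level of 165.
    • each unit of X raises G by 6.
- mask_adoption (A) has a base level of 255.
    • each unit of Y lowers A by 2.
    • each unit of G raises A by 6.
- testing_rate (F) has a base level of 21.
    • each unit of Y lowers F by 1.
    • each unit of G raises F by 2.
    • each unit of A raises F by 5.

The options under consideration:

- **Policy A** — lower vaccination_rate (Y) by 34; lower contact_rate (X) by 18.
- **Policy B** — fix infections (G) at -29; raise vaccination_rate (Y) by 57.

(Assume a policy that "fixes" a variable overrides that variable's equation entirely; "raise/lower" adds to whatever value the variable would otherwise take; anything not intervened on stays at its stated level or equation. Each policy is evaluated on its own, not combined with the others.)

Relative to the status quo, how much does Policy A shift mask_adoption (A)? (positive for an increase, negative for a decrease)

-580

Baseline:
  X = 22
  Y = 55
  G = 165 + 6·22 = 297
  A = 255 − 2·55 + 6·297 = 1927
Policy A (Y − 34, X − 18):
  X = 22 − 18 = 4
  Y = 55 − 34 = 21
  G = 165 + 6·4 = 189
  A = 255 − 2·21 + 6·189 = 1347
Change in A: 1347 − 1927 = -580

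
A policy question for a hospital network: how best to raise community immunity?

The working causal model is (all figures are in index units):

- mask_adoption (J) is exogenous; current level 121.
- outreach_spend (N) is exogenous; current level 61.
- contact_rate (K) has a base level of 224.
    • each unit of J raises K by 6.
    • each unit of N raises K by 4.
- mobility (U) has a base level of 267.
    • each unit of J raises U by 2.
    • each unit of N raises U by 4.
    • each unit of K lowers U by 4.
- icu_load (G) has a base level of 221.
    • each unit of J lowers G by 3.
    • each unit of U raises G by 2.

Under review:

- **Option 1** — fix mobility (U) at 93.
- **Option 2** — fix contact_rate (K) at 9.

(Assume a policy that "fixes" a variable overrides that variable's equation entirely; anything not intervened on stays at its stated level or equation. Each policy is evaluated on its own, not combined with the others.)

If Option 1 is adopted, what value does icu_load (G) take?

44

Option 1 (U := 93):
  J = 121
  N = 61
  K = 224 + 6·121 + 4·61 = 1194
  U = 93
  G = 221 − 3·121 + 2·93 = 44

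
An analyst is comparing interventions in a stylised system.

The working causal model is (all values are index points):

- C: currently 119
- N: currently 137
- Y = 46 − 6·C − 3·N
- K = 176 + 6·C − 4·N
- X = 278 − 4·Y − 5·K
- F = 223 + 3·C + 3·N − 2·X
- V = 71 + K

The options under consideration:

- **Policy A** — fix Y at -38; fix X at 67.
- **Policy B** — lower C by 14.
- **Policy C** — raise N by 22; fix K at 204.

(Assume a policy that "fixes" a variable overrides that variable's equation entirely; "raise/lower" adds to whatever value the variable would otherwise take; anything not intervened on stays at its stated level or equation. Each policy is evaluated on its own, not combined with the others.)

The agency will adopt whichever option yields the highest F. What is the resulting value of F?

Policy A (Y := -38, X := 67):
  C = 119
  N = 137
  Y = -38
  K = 176 + 6·119 − 4·137 = 342
  X = 67
  F = 223 + 3·119 + 3·137 − 2·67 = 857
Policy B (C − 14):
  C = 119 − 14 = 105
  N = 137
  Y = 46 − 6·105 − 3·137 = -995
  K = 176 + 6·105 − 4·137 = 258
  X = 278 − 4·(-995) − 5·258 = 2968
  F = 223 + 3·105 + 3·137 − 2·2968 = -4987
Policy C (N + 22, K := 204):
  C = 119
  N = 137 + 22 = 159
  Y = 46 − 6·119 − 3·159 = -1145
  K = 204
  X = 278 − 4·(-1145) − 5·204 = 3838
  F = 223 + 3·119 + 3·159 − 2·3838 = -6619
Comparing — Policy A: F=857, Policy B: F=-4987, Policy C: F=-6619. Highest is 857 (Policy A).

857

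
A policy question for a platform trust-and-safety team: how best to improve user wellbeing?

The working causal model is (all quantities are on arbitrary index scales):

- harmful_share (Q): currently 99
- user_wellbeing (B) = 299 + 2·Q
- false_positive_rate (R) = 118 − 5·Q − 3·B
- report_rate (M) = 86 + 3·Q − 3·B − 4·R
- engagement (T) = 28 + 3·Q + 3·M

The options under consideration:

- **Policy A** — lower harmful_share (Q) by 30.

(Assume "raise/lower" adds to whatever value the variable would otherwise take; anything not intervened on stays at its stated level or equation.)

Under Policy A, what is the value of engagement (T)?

Policy A (Q − 30):
  Q = 99 − 30 = 69
  B = 299 + 2·69 = 437
  R = 118 − 5·69 − 3·437 = -1538
  M = 86 + 3·69 − 3·437 − 4·(-1538) = 5134
  T = 28 + 3·69 + 3·5134 = 15637

15637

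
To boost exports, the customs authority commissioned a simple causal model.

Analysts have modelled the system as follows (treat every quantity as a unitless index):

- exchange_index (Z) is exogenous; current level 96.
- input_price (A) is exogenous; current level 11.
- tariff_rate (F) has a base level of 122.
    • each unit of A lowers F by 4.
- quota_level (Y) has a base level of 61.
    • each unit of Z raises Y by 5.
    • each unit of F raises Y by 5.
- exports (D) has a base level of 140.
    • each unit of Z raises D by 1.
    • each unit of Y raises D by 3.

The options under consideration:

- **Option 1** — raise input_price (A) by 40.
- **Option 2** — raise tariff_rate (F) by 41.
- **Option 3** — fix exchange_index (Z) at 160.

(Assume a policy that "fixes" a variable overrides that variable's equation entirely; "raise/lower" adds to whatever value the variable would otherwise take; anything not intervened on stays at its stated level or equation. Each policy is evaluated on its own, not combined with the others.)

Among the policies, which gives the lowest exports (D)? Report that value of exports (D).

629

Option 1 (A + 40):
  Z = 96
  A = 11 + 40 = 51
  F = 122 − 4·51 = -82
  Y = 61 + 5·96 + 5·(-82) = 131
  D = 140 + 96 + 3·131 = 629
Option 2 (F + 41):
  Z = 96
  A = 11
  F = 122 − 4·11 (+41 from intervention) = 119
  Y = 61 + 5·96 + 5·119 = 1136
  D = 140 + 96 + 3·1136 = 3644
Option 3 (Z := 160):
  Z = 160
  A = 11
  F = 122 − 4·11 = 78
  Y = 61 + 5·160 + 5·78 = 1251
  D = 140 + 160 + 3·1251 = 4053
Comparing — Option 1: D=629, Option 2: D=3644, Option 3: D=4053. Lowest is 629 (Option 1).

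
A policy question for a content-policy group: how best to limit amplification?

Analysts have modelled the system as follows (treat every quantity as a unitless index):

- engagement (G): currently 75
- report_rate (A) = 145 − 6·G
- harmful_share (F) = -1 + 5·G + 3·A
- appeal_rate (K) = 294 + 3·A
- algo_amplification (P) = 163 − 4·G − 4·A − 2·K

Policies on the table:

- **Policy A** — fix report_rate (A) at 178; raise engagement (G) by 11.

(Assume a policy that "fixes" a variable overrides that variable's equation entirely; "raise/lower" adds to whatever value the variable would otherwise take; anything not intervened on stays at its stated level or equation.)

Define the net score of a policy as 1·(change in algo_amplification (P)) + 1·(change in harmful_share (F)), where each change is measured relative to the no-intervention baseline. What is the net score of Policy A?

-3370

Baseline:
  G = 75
  A = 145 − 6·75 = -305
  F = -1 + 5·75 + 3·(-305) = -541
  K = 294 + 3·(-305) = -621
  P = 163 − 4·75 − 4·(-305) − 2·(-621) = 2325
Policy A (A := 178, G + 11):
  G = 75 + 11 = 86
  A = 178
  F = -1 + 5·86 + 3·178 = 963
  K = 294 + 3·178 = 828
  P = 163 − 4·86 − 4·178 − 2·828 = -2549
ΔP = -2549 − 2325 = -4874; ΔF = 963 − (-541) = 1504
Score = 1·(-4874) + 1·1504 = -3370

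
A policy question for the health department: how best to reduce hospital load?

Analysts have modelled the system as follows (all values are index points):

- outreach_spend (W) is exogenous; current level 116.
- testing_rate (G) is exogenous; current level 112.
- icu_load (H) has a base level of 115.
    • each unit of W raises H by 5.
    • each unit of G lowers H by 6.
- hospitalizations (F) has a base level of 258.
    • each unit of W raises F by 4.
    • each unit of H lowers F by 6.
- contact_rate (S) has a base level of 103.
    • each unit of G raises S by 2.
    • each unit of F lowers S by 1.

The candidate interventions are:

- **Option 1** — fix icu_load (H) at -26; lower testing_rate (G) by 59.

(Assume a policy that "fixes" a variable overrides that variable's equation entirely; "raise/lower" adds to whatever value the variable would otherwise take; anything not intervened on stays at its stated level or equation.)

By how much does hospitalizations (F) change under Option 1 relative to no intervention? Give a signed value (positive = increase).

294

Baseline:
  W = 116
  G = 112
  H = 115 + 5·116 − 6·112 = 23
  F = 258 + 4·116 − 6·23 = 584
Option 1 (H := -26, G − 59):
  W = 116
  G = 112 − 59 = 53
  H = -26
  F = 258 + 4·116 − 6·(-26) = 878
Change in F: 878 − 584 = 294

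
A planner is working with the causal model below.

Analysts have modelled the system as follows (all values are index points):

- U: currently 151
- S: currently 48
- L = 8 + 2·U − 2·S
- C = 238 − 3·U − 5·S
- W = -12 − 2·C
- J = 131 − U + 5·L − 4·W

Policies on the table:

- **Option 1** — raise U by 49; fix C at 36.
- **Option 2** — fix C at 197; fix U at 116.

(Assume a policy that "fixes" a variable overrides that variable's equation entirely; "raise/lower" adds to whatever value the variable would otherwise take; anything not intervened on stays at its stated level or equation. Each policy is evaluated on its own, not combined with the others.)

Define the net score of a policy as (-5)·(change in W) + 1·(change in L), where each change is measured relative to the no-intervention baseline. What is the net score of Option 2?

Baseline:
  U = 151
  S = 48
  L = 8 + 2·151 − 2·48 = 214
  C = 238 − 3·151 − 5·48 = -455
  W = -12 − 2·(-455) = 898
Option 2 (C := 197, U := 116):
  U = 116
  S = 48
  L = 8 + 2·116 − 2·48 = 144
  C = 197
  W = -12 − 2·197 = -406
ΔW = -406 − 898 = -1304; ΔL = 144 − 214 = -70
Score = (-5)·(-1304) + 1·(-70) = 6450

6450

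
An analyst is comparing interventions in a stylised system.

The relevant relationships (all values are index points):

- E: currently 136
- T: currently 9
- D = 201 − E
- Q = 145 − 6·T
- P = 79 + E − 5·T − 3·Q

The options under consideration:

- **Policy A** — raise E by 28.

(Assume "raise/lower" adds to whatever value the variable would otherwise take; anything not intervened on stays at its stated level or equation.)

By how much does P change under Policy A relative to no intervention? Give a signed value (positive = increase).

Baseline:
  E = 136
  T = 9
  Q = 145 − 6·9 = 91
  P = 79 + 136 − 5·9 − 3·91 = -103
Policy A (E + 28):
  E = 136 + 28 = 164
  T = 9
  Q = 145 − 6·9 = 91
  P = 79 + 164 − 5·9 − 3·91 = -75
Change in P: -75 − (-103) = 28

28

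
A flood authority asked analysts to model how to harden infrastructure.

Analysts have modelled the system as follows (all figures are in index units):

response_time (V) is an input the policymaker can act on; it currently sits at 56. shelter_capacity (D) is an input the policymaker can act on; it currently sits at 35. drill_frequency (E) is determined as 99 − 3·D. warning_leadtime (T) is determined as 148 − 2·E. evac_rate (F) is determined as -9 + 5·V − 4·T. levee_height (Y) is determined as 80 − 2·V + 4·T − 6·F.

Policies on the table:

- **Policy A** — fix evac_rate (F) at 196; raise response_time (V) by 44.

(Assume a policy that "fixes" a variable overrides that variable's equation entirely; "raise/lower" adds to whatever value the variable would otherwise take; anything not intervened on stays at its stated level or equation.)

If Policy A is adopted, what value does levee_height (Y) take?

-656

Policy A (F := 196, V + 44):
  V = 56 + 44 = 100
  D = 35
  E = 99 − 3·35 = -6
  T = 148 − 2·(-6) = 160
  F = 196
  Y = 80 − 2·100 + 4·160 − 6·196 = -656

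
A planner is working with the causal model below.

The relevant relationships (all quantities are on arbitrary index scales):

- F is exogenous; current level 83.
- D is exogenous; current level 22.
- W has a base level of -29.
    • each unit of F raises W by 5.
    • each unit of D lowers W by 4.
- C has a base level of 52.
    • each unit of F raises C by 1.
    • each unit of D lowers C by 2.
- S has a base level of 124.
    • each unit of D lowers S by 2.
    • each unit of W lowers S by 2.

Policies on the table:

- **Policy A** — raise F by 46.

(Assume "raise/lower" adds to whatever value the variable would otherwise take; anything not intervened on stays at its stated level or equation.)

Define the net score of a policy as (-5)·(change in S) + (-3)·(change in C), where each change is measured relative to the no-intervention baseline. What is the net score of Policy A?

2162

Baseline:
  F = 83
  D = 22
  W = -29 + 5·83 − 4·22 = 298
  C = 52 + 83 − 2·22 = 91
  S = 124 − 2·22 − 2·298 = -516
Policy A (F + 46):
  F = 83 + 46 = 129
  D = 22
  W = -29 + 5·129 − 4·22 = 528
  C = 52 + 129 − 2·22 = 137
  S = 124 − 2·22 − 2·528 = -976
ΔS = -976 − (-516) = -460; ΔC = 137 − 91 = 46
Score = (-5)·(-460) + (-3)·46 = 2162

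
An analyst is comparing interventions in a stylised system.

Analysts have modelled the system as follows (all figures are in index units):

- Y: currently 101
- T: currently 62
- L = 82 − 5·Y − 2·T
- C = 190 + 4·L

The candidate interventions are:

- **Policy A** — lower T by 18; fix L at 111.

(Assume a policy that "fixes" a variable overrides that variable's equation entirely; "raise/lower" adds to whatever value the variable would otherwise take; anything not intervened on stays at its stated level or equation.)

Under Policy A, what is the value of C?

634

Policy A (T − 18, L := 111):
  Y = 101
  T = 62 − 18 = 44
  L = 111
  C = 190 + 4·111 = 634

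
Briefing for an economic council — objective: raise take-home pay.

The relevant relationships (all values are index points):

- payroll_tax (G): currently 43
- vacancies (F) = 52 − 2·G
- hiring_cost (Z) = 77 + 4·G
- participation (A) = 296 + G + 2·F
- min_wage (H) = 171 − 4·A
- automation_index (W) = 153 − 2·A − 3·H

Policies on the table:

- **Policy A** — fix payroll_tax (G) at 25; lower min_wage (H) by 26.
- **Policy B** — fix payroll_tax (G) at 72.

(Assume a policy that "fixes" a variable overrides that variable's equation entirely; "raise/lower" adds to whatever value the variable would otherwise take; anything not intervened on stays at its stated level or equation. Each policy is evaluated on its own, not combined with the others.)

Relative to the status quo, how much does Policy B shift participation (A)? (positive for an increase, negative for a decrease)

Baseline:
  G = 43
  F = 52 − 2·43 = -34
  A = 296 + 43 + 2·(-34) = 271
Policy B (G := 72):
  G = 72
  F = 52 − 2·72 = -92
  A = 296 + 72 + 2·(-92) = 184
Change in A: 184 − 271 = -87

-87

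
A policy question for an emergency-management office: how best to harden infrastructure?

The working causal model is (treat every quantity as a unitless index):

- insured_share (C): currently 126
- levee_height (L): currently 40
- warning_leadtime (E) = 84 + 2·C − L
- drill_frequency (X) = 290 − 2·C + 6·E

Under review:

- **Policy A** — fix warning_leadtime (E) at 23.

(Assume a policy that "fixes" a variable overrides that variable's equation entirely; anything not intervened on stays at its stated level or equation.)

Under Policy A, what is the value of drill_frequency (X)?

176

Policy A (E := 23):
  C = 126
  L = 40
  E = 23
  X = 290 − 2·126 + 6·23 = 176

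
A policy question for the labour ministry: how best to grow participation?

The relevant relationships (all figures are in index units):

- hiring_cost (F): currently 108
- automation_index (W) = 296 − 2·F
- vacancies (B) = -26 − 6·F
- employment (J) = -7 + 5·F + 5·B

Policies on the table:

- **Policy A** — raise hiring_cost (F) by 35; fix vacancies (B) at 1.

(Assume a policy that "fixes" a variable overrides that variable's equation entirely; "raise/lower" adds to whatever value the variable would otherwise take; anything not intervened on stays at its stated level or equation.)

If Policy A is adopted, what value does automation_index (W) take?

Policy A (F + 35, B := 1):
  F = 108 + 35 = 143
  W = 296 − 2·143 = 10

10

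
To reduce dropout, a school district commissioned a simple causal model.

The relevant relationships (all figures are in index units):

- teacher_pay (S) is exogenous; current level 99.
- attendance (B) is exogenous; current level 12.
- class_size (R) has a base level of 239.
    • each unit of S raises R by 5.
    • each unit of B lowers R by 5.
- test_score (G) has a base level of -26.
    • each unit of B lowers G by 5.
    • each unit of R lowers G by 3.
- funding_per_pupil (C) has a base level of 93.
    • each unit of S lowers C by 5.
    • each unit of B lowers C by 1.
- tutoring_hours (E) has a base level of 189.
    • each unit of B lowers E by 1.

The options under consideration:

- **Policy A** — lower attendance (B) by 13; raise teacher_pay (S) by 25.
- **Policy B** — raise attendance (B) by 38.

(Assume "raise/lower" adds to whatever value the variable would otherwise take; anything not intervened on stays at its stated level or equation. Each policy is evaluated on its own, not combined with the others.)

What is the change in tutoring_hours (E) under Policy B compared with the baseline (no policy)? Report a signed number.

-38

Baseline:
  B = 12
  E = 189 − 12 = 177
Policy B (B + 38):
  B = 12 + 38 = 50
  E = 189 − 50 = 139
Change in E: 139 − 177 = -38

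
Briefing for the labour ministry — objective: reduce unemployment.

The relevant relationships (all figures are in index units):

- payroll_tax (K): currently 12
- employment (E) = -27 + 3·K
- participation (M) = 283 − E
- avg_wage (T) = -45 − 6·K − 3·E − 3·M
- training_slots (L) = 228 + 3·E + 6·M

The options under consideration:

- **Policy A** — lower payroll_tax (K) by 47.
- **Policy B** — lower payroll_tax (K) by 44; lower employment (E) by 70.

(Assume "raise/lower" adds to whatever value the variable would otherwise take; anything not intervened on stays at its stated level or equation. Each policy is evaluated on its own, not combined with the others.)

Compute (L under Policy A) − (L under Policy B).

Policy A (K − 47):
  K = 12 − 47 = -35
  E = -27 + 3·(-35) = -132
  M = 283 − (-132) = 415
  L = 228 + 3·(-132) + 6·415 = 2322
Policy B (K − 44, E − 70):
  K = 12 − 44 = -32
  E = -27 + 3·(-32) (−70 from intervention) = -193
  M = 283 − (-193) = 476
  L = 228 + 3·(-193) + 6·476 = 2505
L: 2322 − 2505 = -183

-183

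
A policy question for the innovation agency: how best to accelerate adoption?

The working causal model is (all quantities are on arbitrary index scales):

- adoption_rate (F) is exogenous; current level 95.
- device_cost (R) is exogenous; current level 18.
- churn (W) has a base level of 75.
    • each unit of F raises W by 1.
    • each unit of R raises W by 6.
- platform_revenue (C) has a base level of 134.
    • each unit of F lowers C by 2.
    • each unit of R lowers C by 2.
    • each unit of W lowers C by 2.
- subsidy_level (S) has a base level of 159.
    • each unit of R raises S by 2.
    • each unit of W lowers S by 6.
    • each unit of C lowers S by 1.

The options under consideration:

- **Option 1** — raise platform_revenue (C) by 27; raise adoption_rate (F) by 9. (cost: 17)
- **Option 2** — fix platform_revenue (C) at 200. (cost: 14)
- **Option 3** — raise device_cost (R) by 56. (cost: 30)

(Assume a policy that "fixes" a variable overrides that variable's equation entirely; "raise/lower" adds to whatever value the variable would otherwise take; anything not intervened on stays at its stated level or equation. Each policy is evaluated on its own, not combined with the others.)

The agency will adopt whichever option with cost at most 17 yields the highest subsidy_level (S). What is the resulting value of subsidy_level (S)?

-870

Option 1 (C + 27, F + 9):
  F = 95 + 9 = 104
  R = 18
  W = 75 + 104 + 6·18 = 287
  C = 134 − 2·104 − 2·18 − 2·287 (+27 from intervention) = -657
  S = 159 + 2·18 − 6·287 − (-657) = -870
Option 2 (C := 200):
  F = 95
  R = 18
  W = 75 + 95 + 6·18 = 278
  C = 200
  S = 159 + 2·18 − 6·278 − 200 = -1673
Comparing — Option 1: S=-870, Option 2: S=-1673. Highest is -870 (Option 1).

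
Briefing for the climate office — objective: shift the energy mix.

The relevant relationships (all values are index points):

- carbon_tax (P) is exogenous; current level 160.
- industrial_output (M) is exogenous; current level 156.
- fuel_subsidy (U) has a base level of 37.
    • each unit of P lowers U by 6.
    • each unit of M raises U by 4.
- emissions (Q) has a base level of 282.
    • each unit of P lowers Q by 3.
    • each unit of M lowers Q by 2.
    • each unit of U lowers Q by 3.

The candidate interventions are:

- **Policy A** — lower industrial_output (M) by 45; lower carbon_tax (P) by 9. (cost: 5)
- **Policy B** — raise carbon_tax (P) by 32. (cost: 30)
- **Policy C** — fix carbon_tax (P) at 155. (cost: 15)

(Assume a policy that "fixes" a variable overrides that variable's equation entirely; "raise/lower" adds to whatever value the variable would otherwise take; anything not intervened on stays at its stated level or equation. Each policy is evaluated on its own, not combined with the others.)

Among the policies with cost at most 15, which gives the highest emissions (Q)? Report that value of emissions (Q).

882

Policy A (M − 45, P − 9):
  P = 160 − 9 = 151
  M = 156 − 45 = 111
  U = 37 − 6·151 + 4·111 = -425
  Q = 282 − 3·151 − 2·111 − 3·(-425) = 882
Policy C (P := 155):
  P = 155
  M = 156
  U = 37 − 6·155 + 4·156 = -269
  Q = 282 − 3·155 − 2·156 − 3·(-269) = 312
Comparing — Policy A: Q=882, Policy C: Q=312. Highest is 882 (Policy A).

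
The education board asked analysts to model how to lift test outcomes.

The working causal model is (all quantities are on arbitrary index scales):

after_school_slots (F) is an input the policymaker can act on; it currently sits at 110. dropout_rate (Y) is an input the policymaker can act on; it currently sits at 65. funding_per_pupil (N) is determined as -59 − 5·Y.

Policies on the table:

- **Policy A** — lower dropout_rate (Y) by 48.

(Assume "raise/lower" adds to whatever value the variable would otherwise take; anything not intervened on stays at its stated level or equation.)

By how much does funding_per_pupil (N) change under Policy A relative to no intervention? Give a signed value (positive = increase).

Baseline:
  Y = 65
  N = -59 − 5·65 = -384
Policy A (Y − 48):
  Y = 65 − 48 = 17
  N = -59 − 5·17 = -144
Change in N: -144 − (-384) = 240

240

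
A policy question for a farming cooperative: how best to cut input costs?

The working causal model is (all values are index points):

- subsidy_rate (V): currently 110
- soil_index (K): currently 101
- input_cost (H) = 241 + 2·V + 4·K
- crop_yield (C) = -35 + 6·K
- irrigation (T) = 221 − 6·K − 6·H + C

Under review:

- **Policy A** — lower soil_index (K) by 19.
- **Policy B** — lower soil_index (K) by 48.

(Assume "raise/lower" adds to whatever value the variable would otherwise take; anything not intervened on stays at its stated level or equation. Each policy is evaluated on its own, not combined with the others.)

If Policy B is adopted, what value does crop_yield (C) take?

283

Policy B (K − 48):
  K = 101 − 48 = 53
  C = -35 + 6·53 = 283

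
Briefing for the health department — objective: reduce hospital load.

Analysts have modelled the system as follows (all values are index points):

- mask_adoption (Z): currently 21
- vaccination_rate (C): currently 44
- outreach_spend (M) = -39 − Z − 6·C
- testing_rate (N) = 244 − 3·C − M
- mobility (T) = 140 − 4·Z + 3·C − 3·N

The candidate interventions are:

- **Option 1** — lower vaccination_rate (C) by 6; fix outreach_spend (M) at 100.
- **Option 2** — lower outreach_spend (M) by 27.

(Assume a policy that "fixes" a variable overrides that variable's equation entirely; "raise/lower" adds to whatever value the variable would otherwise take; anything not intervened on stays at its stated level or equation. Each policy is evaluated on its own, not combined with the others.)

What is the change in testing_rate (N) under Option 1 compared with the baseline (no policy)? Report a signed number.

-406

Baseline:
  Z = 21
  C = 44
  M = -39 − 21 − 6·44 = -324
  N = 244 − 3·44 − (-324) = 436
Option 1 (C − 6, M := 100):
  Z = 21
  C = 44 − 6 = 38
  M = 100
  N = 244 − 3·38 − 100 = 30
Change in N: 30 − 436 = -406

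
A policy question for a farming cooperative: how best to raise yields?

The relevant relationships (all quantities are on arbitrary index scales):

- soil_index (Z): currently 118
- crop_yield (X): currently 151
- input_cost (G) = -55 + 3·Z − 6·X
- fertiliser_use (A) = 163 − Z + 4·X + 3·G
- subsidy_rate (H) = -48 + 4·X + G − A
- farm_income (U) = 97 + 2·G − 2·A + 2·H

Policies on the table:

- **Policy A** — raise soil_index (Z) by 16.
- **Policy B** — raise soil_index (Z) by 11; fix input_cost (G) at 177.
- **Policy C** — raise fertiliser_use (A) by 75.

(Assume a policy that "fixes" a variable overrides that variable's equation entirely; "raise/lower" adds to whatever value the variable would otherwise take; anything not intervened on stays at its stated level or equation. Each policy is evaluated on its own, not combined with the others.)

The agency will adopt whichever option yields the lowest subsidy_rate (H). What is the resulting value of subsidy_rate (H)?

-436

Policy A (Z + 16):
  Z = 118 + 16 = 134
  X = 151
  G = -55 + 3·134 − 6·151 = -559
  A = 163 − 134 + 4·151 + 3·(-559) = -1044
  H = -48 + 4·151 + (-559) − (-1044) = 1041
Policy B (Z + 11, G := 177):
  Z = 118 + 11 = 129
  X = 151
  G = 177
  A = 163 − 129 + 4·151 + 3·177 = 1169
  H = -48 + 4·151 + 177 − 1169 = -436
Policy C (A + 75):
  Z = 118
  X = 151
  G = -55 + 3·118 − 6·151 = -607
  A = 163 − 118 + 4·151 + 3·(-607) (+75 from intervention) = -1097
  H = -48 + 4·151 + (-607) − (-1097) = 1046
Comparing — Policy A: H=1041, Policy B: H=-436, Policy C: H=1046. Lowest is -436 (Policy B).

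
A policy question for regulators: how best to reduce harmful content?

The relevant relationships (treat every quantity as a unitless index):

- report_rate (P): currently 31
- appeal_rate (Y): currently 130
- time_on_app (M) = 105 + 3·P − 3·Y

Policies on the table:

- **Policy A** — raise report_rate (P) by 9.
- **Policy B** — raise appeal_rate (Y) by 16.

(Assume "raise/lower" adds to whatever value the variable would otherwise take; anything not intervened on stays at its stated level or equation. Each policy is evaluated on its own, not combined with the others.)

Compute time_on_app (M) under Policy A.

Policy A (P + 9):
  P = 31 + 9 = 40
  Y = 130
  M = 105 + 3·40 − 3·130 = -165

-165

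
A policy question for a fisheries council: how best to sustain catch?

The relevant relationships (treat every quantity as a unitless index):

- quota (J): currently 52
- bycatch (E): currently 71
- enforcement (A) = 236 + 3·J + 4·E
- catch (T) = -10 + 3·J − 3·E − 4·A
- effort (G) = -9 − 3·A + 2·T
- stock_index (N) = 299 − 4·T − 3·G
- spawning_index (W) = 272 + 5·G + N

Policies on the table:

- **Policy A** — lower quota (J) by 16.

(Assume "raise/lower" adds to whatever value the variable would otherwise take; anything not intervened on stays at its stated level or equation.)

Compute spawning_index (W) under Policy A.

-3215

Policy A (J − 16):
  J = 52 − 16 = 36
  E = 71
  A = 236 + 3·36 + 4·71 = 628
  T = -10 + 3·36 − 3·71 − 4·628 = -2627
  G = -9 − 3·628 + 2·(-2627) = -7147
  N = 299 − 4·(-2627) − 3·(-7147) = 32248
  W = 272 + 5·(-7147) + 32248 = -3215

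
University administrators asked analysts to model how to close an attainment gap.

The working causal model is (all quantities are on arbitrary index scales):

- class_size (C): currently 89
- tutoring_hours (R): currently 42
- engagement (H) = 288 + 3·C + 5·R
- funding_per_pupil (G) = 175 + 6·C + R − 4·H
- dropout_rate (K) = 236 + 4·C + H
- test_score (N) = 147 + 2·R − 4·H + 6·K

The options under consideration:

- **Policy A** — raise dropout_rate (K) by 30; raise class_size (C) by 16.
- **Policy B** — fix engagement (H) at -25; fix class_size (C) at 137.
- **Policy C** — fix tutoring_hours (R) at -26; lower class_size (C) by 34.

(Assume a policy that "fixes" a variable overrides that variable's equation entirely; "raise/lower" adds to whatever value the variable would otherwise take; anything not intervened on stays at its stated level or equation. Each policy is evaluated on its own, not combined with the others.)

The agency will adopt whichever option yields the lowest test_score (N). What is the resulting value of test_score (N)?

Policy A (K + 30, C + 16):
  C = 89 + 16 = 105
  R = 42
  H = 288 + 3·105 + 5·42 = 813
  K = 236 + 4·105 + 813 (+30 from intervention) = 1499
  N = 147 + 2·42 − 4·813 + 6·1499 = 5973
Policy B (H := -25, C := 137):
  C = 137
  R = 42
  H = -25
  K = 236 + 4·137 + (-25) = 759
  N = 147 + 2·42 − 4·(-25) + 6·759 = 4885
Policy C (R := -26, C − 34):
  C = 89 − 34 = 55
  R = -26
  H = 288 + 3·55 + 5·(-26) = 323
  K = 236 + 4·55 + 323 = 779
  N = 147 + 2·(-26) − 4·323 + 6·779 = 3477
Comparing — Policy A: N=5973, Policy B: N=4885, Policy C: N=3477. Lowest is 3477 (Policy C).

3477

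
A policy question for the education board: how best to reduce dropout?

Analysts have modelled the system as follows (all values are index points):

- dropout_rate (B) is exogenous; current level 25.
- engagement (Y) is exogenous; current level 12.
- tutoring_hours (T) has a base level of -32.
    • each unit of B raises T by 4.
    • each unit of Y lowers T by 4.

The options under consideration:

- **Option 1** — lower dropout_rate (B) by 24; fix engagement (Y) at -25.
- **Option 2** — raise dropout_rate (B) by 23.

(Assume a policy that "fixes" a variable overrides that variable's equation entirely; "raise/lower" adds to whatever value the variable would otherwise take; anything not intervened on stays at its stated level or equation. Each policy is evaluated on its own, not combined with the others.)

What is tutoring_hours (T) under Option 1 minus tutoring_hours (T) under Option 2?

-40

Option 1 (B − 24, Y := -25):
  B = 25 − 24 = 1
  Y = -25
  T = -32 + 4·1 − 4·(-25) = 72
Option 2 (B + 23):
  B = 25 + 23 = 48
  Y = 12
  T = -32 + 4·48 − 4·12 = 112
T: 72 − 112 = -40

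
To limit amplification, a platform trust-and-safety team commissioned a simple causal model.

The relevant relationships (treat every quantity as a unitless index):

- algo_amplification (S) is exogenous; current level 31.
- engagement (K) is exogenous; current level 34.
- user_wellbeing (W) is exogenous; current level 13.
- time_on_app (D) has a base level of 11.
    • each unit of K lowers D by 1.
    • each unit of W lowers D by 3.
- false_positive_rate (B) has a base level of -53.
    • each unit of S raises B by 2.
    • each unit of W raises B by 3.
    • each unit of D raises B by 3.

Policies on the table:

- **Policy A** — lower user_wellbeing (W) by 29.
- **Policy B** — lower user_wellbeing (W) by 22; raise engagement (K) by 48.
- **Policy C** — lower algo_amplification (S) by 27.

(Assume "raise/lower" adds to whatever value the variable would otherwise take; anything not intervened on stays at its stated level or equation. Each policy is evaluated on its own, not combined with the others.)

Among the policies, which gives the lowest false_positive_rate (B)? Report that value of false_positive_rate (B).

-192

Policy A (W − 29):
  S = 31
  K = 34
  W = 13 − 29 = -16
  D = 11 − 34 − 3·(-16) = 25
  B = -53 + 2·31 + 3·(-16) + 3·25 = 36
Policy B (W − 22, K + 48):
  S = 31
  K = 34 + 48 = 82
  W = 13 − 22 = -9
  D = 11 − 82 − 3·(-9) = -44
  B = -53 + 2·31 + 3·(-9) + 3·(-44) = -150
Policy C (S − 27):
  S = 31 − 27 = 4
  K = 34
  W = 13
  D = 11 − 34 − 3·13 = -62
  B = -53 + 2·4 + 3·13 + 3·(-62) = -192
Comparing — Policy A: B=36, Policy B: B=-150, Policy C: B=-192. Lowest is -192 (Policy C).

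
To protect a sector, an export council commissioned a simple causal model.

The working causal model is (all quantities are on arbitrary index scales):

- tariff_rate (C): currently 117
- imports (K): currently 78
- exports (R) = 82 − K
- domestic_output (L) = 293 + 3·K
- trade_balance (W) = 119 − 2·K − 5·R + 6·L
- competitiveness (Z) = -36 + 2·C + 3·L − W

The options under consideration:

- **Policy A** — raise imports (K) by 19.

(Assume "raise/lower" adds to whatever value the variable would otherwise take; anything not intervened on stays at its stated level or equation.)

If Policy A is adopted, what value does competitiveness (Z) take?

-1554

Policy A (K + 19):
  C = 117
  K = 78 + 19 = 97
  R = 82 − 97 = -15
  L = 293 + 3·97 = 584
  W = 119 − 2·97 − 5·(-15) + 6·584 = 3504
  Z = -36 + 2·117 + 3·584 − 3504 = -1554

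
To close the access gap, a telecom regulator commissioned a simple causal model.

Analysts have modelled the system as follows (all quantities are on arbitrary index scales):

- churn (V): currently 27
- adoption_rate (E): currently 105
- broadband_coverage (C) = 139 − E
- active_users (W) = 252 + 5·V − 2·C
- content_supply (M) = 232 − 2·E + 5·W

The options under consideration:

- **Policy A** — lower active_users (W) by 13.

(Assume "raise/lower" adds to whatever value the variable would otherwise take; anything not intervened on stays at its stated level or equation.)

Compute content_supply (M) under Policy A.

Policy A (W − 13):
  V = 27
  E = 105
  C = 139 − 105 = 34
  W = 252 + 5·27 − 2·34 (−13 from intervention) = 306
  M = 232 − 2·105 + 5·306 = 1552

1552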